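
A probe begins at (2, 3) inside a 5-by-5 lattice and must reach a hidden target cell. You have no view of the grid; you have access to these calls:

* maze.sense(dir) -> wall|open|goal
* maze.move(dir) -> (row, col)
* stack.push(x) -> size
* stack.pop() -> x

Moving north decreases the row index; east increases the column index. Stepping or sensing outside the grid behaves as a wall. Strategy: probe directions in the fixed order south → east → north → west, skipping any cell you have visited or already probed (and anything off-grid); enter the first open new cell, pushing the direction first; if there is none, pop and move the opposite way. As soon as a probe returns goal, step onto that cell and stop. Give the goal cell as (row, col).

Calling maze.sense(dir=south), and observe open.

I run stack.push(x=south), yielding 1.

Calling maze.move(dir=south), giving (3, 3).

I use maze.sense(dir=south), yielding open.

I call stack.push(x=south), which returns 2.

Calling maze.move(dir=south), : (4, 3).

I invoke maze.sense(dir=east), and observe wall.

Invoking maze.sense(dir=west), and observe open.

I use stack.push(x=west), which returns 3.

Calling maze.move(dir=west), → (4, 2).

I use maze.sense(dir=north), and observe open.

Now I run stack.push(x=north), and see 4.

Then maze.move(dir=north), — result: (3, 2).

Next I call maze.sense(dir=north), — result: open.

I run stack.push(x=north), which returns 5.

I invoke maze.move(dir=north), → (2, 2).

Now I run maze.sense(dir=north), yielding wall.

I call maze.sense(dir=west), yielding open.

I try stack.push(x=west), yielding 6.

I try maze.move(dir=west), giving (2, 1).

Now I run maze.sense(dir=south), giving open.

Invoking stack.push(x=south), giving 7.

I invoke maze.move(dir=south), and get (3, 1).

I use maze.sense(dir=south), and get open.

I invoke stack.push(x=south), → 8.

I call maze.move(dir=south), and observe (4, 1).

I try maze.sense(dir=west), — result: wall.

I try stack.pop, — result: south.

I call maze.move(dir=north), giving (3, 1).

I run maze.sense(dir=west), giving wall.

I call stack.pop, — result: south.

Then maze.move(dir=north), → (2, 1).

I call maze.sense(dir=north), and get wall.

I use maze.sense(dir=west), which returns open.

Then stack.push(x=west), — result: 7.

Then maze.move(dir=west), and get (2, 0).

Invoking maze.sense(dir=north), which returns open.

I run stack.push(x=north), — result: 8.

Now I run maze.move(dir=north), and observe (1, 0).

Now I run maze.sense(dir=north), and get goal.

I call maze.move(dir=north), and observe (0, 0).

Answer: (0, 0)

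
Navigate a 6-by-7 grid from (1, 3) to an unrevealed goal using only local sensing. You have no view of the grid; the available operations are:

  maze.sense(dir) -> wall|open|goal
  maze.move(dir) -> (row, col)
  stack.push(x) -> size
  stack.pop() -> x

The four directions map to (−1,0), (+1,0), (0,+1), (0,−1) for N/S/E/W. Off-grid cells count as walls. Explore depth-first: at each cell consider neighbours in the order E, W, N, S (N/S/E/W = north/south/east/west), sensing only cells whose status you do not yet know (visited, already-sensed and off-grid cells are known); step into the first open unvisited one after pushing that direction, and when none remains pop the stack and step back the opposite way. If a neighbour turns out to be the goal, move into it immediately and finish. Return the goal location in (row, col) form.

% maze.sense(dir='east') : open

% stack.push(x='east') : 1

% maze.move(dir='east') : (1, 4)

% maze.sense(dir='east') : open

% stack.push(x='east') : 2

% maze.move(dir='east') : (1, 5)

% maze.sense(dir='east') : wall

% maze.sense(dir='north') : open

% stack.push(x='north') : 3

% maze.move(dir='north') : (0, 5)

% maze.sense(dir='east') : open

% stack.push(x='east') : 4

% maze.move(dir='east') : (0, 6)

% stack.pop() : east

% maze.move(dir='west') : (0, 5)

% maze.sense(dir='west') : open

% stack.push(x='west') : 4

% maze.move(dir='west') : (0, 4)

% maze.sense(dir='west') : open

% stack.push(x='west') : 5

% maze.move(dir='west') : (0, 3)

% maze.sense(dir='west') : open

% stack.push(x='west') : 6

% maze.move(dir='west') : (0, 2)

% maze.sense(dir='west') : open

% stack.push(x='west') : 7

% maze.move(dir='west') : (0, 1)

% maze.sense(dir='west') : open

% stack.push(x='west') : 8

% maze.move(dir='west') : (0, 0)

% maze.sense(dir='south') : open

% stack.push(x='south') : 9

% maze.move(dir='south') : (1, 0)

% maze.sense(dir='east') : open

% stack.push(x='east') : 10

% maze.move(dir='east') : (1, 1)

% maze.sense(dir='east') : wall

% maze.sense(dir='south') : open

% stack.push(x='south') : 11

% maze.move(dir='south') : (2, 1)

% maze.sense(dir='east') : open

% stack.push(x='east') : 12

% maze.move(dir='east') : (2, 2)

% maze.sense(dir='east') : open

% stack.push(x='east') : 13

% maze.move(dir='east') : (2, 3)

% maze.sense(dir='east') : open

% stack.push(x='east') : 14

% maze.move(dir='east') : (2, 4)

% maze.sense(dir='east') : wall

% maze.sense(dir='south') : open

% stack.push(x='south') : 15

% maze.move(dir='south') : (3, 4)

% maze.sense(dir='east') : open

% stack.push(x='east') : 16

% maze.move(dir='east') : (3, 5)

% maze.sense(dir='east') : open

% stack.push(x='east') : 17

% maze.move(dir='east') : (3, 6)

% maze.sense(dir='north') : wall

% maze.sense(dir='south') : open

% stack.push(x='south') : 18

% maze.move(dir='south') : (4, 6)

% maze.sense(dir='west') : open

% stack.push(x='west') : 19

% maze.move(dir='west') : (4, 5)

% maze.sense(dir='west') : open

% stack.push(x='west') : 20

% maze.move(dir='west') : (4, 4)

% maze.sense(dir='west') : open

% stack.push(x='west') : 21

% maze.move(dir='west') : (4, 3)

% maze.sense(dir='west') : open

% stack.push(x='west') : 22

% maze.move(dir='west') : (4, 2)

% maze.sense(dir='west') : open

% stack.push(x='west') : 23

% maze.move(dir='west') : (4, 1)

% maze.sense(dir='west') : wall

% maze.sense(dir='north') : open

% stack.push(x='north') : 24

% maze.move(dir='north') : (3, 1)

% maze.sense(dir='east') : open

% stack.push(x='east') : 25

% maze.move(dir='east') : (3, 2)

% maze.sense(dir='east') : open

% stack.push(x='east') : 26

% maze.move(dir='east') : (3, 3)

% stack.pop() : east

% maze.move(dir='west') : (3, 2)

% stack.pop() : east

% maze.move(dir='west') : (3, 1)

% maze.sense(dir='west') : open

% stack.push(x='west') : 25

% maze.move(dir='west') : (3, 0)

% maze.sense(dir='north') : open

% stack.push(x='north') : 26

% maze.move(dir='north') : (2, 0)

% stack.pop() : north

% maze.move(dir='south') : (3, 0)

% stack.pop() : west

% maze.move(dir='east') : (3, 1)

% stack.pop() : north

% maze.move(dir='south') : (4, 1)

% maze.sense(dir='south') : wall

% stack.pop() : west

% maze.move(dir='east') : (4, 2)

% maze.sense(dir='south') : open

% stack.push(x='south') : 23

% maze.move(dir='south') : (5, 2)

% maze.sense(dir='east') : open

% stack.push(x='east') : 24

% maze.move(dir='east') : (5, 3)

% maze.sense(dir='east') : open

% stack.push(x='east') : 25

% maze.move(dir='east') : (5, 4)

% maze.sense(dir='east') : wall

% stack.pop() : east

% maze.move(dir='west') : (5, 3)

% stack.pop() : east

% maze.move(dir='west') : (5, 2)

% stack.pop() : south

% maze.move(dir='north') : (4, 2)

% stack.pop() : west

% maze.move(dir='east') : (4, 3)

% stack.pop() : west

% maze.move(dir='east') : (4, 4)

% stack.pop() : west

% maze.move(dir='east') : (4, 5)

% stack.pop() : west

% maze.move(dir='east') : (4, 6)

% maze.sense(dir='south') : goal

% maze.move(dir='south') : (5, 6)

Answer: (5, 6)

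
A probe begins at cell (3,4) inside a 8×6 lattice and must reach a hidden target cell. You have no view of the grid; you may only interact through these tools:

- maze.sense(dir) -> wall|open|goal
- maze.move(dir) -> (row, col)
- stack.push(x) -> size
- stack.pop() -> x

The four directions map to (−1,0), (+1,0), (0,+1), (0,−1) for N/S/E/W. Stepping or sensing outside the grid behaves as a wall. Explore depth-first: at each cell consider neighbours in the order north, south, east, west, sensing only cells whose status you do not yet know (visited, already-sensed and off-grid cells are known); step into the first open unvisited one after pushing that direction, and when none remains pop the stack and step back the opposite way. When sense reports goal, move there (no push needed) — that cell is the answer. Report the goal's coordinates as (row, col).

Do: maze.sense[dir=north]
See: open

Do: stack.push[x=north]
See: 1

Do: maze.move[dir=north]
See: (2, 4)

Do: maze.sense[dir=north]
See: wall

Do: maze.sense[dir=east]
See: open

Do: stack.push[x=east]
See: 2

Do: maze.move[dir=east]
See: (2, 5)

Do: maze.sense[dir=north]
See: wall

Do: maze.sense[dir=south]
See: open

Do: stack.push[x=south]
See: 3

Do: maze.move[dir=south]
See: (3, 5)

Do: maze.sense[dir=south]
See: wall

Do: stack.pop[]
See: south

Do: maze.move[dir=north]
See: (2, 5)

Do: stack.pop[]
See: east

Do: maze.move[dir=west]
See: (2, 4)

Do: maze.sense[dir=west]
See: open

Do: stack.push[x=west]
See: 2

Do: maze.move[dir=west]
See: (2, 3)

Do: maze.sense[dir=north]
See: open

Do: stack.push[x=north]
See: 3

Do: maze.move[dir=north]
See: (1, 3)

Do: maze.sense[dir=north]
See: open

Do: stack.push[x=north]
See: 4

Do: maze.move[dir=north]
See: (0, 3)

Do: maze.sense[dir=east]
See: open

Do: stack.push[x=east]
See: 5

Do: maze.move[dir=east]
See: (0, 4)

Do: maze.sense[dir=east]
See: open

Do: stack.push[x=east]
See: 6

Do: maze.move[dir=east]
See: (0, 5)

Do: stack.pop[]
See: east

Do: maze.move[dir=west]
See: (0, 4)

Do: stack.pop[]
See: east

Do: maze.move[dir=west]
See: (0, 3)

Do: maze.sense[dir=west]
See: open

Do: stack.push[x=west]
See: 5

Do: maze.move[dir=west]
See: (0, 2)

Do: maze.sense[dir=south]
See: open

Do: stack.push[x=south]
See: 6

Do: maze.move[dir=south]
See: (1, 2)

Do: maze.sense[dir=south]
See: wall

Do: maze.sense[dir=west]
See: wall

Do: stack.pop[]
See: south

Do: maze.move[dir=north]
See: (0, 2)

Do: maze.sense[dir=west]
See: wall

Do: stack.pop[]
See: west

Do: maze.move[dir=east]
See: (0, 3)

Do: stack.pop[]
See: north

Do: maze.move[dir=south]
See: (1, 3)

Do: stack.pop[]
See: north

Do: maze.move[dir=south]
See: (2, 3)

Do: maze.sense[dir=south]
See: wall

Do: stack.pop[]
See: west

Do: maze.move[dir=east]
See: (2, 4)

Do: stack.pop[]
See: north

Do: maze.move[dir=south]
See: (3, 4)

Do: maze.sense[dir=south]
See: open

Do: stack.push[x=south]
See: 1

Do: maze.move[dir=south]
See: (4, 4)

Do: maze.sense[dir=south]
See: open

Do: stack.push[x=south]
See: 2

Do: maze.move[dir=south]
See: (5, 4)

Do: maze.sense[dir=south]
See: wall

Do: maze.sense[dir=east]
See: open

Do: stack.push[x=east]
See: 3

Do: maze.move[dir=east]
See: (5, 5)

Do: maze.sense[dir=south]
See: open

Do: stack.push[x=south]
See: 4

Do: maze.move[dir=south]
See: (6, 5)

Do: maze.sense[dir=south]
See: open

Do: stack.push[x=south]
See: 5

Do: maze.move[dir=south]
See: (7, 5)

Do: maze.sense[dir=west]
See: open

Do: stack.push[x=west]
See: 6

Do: maze.move[dir=west]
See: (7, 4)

Do: maze.sense[dir=west]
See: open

Do: stack.push[x=west]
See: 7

Do: maze.move[dir=west]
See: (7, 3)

Do: maze.sense[dir=north]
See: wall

Do: maze.sense[dir=west]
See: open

Do: stack.push[x=west]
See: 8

Do: maze.move[dir=west]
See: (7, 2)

Do: maze.sense[dir=north]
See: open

Do: stack.push[x=north]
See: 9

Do: maze.move[dir=north]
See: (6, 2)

Do: maze.sense[dir=north]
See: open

Do: stack.push[x=north]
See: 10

Do: maze.move[dir=north]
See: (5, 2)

Do: maze.sense[dir=north]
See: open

Do: stack.push[x=north]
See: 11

Do: maze.move[dir=north]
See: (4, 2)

Do: maze.sense[dir=north]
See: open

Do: stack.push[x=north]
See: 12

Do: maze.move[dir=north]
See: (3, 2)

Do: maze.sense[dir=west]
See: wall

Do: stack.pop[]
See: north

Do: maze.move[dir=south]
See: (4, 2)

Do: maze.sense[dir=east]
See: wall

Do: maze.sense[dir=west]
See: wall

Do: stack.pop[]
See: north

Do: maze.move[dir=south]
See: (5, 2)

Do: maze.sense[dir=east]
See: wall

Do: maze.sense[dir=west]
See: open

Do: stack.push[x=west]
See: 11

Do: maze.move[dir=west]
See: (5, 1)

Do: maze.sense[dir=south]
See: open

Do: stack.push[x=south]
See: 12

Do: maze.move[dir=south]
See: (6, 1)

Do: maze.sense[dir=south]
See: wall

Do: maze.sense[dir=west]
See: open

Do: stack.push[x=west]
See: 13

Do: maze.move[dir=west]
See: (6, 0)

Do: maze.sense[dir=north]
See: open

Do: stack.push[x=north]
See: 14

Do: maze.move[dir=north]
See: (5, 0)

Do: maze.sense[dir=north]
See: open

Do: stack.push[x=north]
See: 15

Do: maze.move[dir=north]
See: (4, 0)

Do: maze.sense[dir=north]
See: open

Do: stack.push[x=north]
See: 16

Do: maze.move[dir=north]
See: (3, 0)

Do: maze.sense[dir=north]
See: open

Do: stack.push[x=north]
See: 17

Do: maze.move[dir=north]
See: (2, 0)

Do: maze.sense[dir=north]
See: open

Do: stack.push[x=north]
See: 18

Do: maze.move[dir=north]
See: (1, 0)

Do: maze.sense[dir=north]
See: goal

Do: maze.move[dir=north]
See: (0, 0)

Answer: (0, 0)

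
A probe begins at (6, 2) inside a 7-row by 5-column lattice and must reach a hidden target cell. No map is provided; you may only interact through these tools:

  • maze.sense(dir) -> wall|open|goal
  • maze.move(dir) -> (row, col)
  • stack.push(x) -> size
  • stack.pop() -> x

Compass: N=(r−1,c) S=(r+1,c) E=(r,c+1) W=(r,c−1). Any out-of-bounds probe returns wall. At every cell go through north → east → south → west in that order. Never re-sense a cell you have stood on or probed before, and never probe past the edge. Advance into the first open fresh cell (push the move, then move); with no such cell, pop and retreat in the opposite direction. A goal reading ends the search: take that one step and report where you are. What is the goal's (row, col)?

% maze.sense(north) => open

% stack.push(north) => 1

% maze.move(north) => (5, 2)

% maze.sense(north) => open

% stack.push(north) => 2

% maze.move(north) => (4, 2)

% maze.sense(north) => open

% stack.push(north) => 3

% maze.move(north) => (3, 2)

% maze.sense(north) => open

% stack.push(north) => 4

% maze.move(north) => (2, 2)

% maze.sense(north) => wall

% maze.sense(east) => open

% stack.push(east) => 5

% maze.move(east) => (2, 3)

% maze.sense(north) => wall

% maze.sense(east) => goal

% maze.move(east) => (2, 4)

Answer: (2, 4)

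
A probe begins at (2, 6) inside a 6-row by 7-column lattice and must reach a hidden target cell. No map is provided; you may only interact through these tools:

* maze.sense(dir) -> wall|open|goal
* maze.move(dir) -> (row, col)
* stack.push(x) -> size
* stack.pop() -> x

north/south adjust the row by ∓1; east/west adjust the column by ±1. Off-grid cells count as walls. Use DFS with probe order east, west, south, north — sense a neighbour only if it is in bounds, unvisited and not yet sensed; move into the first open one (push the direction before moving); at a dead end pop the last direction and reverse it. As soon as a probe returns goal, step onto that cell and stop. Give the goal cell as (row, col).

~$ sense dir=west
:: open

~$ push x=west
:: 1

~$ move dir=west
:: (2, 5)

~$ sense dir=west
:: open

~$ push x=west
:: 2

~$ move dir=west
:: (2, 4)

~$ sense dir=west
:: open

~$ push x=west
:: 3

~$ move dir=west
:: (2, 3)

~$ sense dir=west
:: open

~$ push x=west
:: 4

~$ move dir=west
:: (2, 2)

~$ sense dir=west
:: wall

~$ sense dir=south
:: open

~$ push x=south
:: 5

~$ move dir=south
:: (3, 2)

~$ sense dir=east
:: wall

~$ sense dir=west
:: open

~$ push x=west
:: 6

~$ move dir=west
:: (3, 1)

~$ sense dir=west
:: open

~$ push x=west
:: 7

~$ move dir=west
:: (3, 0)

~$ sense dir=south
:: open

~$ push x=south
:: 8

~$ move dir=south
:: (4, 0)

~$ sense dir=east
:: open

~$ push x=east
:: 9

~$ move dir=east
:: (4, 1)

~$ sense dir=east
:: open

~$ push x=east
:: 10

~$ move dir=east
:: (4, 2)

~$ sense dir=east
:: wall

~$ sense dir=south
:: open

~$ push x=south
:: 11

~$ move dir=south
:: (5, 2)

~$ sense dir=east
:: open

~$ push x=east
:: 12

~$ move dir=east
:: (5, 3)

~$ sense dir=east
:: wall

~$ pop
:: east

~$ move dir=west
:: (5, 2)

~$ sense dir=west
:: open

~$ push x=west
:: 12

~$ move dir=west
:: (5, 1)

~$ sense dir=west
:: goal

~$ move dir=west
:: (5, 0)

Answer: (5, 0)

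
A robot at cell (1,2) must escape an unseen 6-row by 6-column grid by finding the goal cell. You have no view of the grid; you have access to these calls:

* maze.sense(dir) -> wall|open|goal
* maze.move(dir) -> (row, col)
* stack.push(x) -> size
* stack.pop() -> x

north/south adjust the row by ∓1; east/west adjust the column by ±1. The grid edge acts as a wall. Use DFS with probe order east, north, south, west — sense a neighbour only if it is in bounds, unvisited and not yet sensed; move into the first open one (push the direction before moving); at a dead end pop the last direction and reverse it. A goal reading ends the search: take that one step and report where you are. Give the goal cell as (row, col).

Using sense(dir: east), → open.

I use push(x: east), and observe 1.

Invoking move(dir: east), — result: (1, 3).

Then sense(dir: east), giving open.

I run push(x: east), and observe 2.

Now I run move(dir: east), and observe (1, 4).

Invoking sense(dir: east), and observe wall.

I try sense(dir: north), yielding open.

Using push(x: north), : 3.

Now I run move(dir: north), : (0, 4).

I use sense(dir: east), → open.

Next I call push(x: east), — result: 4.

Using move(dir: east), which returns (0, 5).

Next I call pop, → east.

I try move(dir: west), which returns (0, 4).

I call sense(dir: west), which returns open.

I invoke push(x: west), which returns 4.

Invoking move(dir: west), and get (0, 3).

Now I run sense(dir: west), — result: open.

Invoking push(x: west), — result: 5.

I use move(dir: west), which returns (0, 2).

I use sense(dir: west), → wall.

Calling pop, and observe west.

I run move(dir: east), → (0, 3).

Then pop(), : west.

I invoke move(dir: east), giving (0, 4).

I use pop(), : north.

I try move(dir: south), and see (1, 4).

I call sense(dir: south), and observe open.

I run push(x: south), giving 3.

I call move(dir: south), and see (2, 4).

Invoking sense(dir: east), which returns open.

Then push(x: east), giving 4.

Next I call move(dir: east), and observe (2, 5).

Invoking sense(dir: south), yielding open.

Then push(x: south), → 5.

Calling move(dir: south), yielding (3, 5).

I call sense(dir: south), and get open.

I use push(x: south), and observe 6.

I invoke move(dir: south), and observe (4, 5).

Calling sense(dir: south), giving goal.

I invoke move(dir: south), → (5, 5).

Answer: (5, 5)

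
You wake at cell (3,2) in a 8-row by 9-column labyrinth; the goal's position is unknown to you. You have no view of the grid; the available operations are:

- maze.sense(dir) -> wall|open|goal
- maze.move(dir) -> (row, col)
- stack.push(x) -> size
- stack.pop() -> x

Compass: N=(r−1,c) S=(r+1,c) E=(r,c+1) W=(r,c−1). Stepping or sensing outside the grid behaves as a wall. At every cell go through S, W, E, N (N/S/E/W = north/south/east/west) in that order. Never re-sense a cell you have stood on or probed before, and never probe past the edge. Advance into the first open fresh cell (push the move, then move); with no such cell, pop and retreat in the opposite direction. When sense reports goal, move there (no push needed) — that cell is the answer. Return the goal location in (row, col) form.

> sense dir=south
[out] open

> push x=south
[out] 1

> move dir=south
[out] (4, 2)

> sense dir=south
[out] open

> push x=south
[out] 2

> move dir=south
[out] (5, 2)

> sense dir=south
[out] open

> push x=south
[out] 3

> move dir=south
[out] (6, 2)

> sense dir=south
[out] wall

> sense dir=west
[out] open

> push x=west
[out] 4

> move dir=west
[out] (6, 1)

> sense dir=south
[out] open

> push x=south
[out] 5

> move dir=south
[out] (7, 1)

> sense dir=west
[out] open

> push x=west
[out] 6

> move dir=west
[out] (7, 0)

> sense dir=north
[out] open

> push x=north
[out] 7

> move dir=north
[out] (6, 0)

> sense dir=north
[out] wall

> pop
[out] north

> move dir=south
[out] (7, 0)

> pop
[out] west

> move dir=east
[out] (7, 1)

> pop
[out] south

> move dir=north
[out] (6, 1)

> sense dir=north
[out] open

> push x=north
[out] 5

> move dir=north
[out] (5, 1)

> sense dir=north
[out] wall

> pop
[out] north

> move dir=south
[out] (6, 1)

> pop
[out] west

> move dir=east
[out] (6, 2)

> sense dir=east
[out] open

> push x=east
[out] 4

> move dir=east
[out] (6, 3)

> sense dir=south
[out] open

> push x=south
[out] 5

> move dir=south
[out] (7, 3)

> sense dir=east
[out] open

> push x=east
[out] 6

> move dir=east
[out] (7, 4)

> sense dir=east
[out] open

> push x=east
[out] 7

> move dir=east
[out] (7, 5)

> sense dir=east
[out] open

> push x=east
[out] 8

> move dir=east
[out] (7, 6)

> sense dir=east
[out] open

> push x=east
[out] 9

> move dir=east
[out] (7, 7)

> sense dir=east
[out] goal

> move dir=east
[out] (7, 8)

Answer: (7, 8)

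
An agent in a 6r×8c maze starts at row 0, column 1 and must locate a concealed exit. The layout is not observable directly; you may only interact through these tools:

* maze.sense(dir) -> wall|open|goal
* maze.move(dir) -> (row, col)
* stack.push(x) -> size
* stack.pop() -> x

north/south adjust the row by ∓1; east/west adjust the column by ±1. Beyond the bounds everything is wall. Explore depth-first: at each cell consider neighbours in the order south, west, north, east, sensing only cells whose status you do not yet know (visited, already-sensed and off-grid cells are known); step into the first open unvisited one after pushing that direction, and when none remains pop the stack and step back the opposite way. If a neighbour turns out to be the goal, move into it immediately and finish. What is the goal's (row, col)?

% 1. maze.sense(dir='south') : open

% 2. stack.push(x='south') : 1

% 3. maze.move(dir='south') : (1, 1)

% 4. maze.sense(dir='south') : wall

% 5. maze.sense(dir='west') : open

% 6. stack.push(x='west') : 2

% 7. maze.move(dir='west') : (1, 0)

% 8. maze.sense(dir='south') : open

% 9. stack.push(x='south') : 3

% 10. maze.move(dir='south') : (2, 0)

% 11. maze.sense(dir='south') : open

% 12. stack.push(x='south') : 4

% 13. maze.move(dir='south') : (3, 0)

% 14. maze.sense(dir='south') : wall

% 15. maze.sense(dir='east') : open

% 16. stack.push(x='east') : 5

% 17. maze.move(dir='east') : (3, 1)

% 18. maze.sense(dir='south') : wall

% 19. maze.sense(dir='east') : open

% 20. stack.push(x='east') : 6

% 21. maze.move(dir='east') : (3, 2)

% 22. maze.sense(dir='south') : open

% 23. stack.push(x='south') : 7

% 24. maze.move(dir='south') : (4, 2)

% 25. maze.sense(dir='south') : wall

% 26. maze.sense(dir='east') : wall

% 27. stack.pop() : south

% 28. maze.move(dir='north') : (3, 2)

% 29. maze.sense(dir='north') : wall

% 30. maze.sense(dir='east') : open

% 31. stack.push(x='east') : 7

% 32. maze.move(dir='east') : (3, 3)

% 33. maze.sense(dir='north') : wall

% 34. maze.sense(dir='east') : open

% 35. stack.push(x='east') : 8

% 36. maze.move(dir='east') : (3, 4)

% 37. maze.sense(dir='south') : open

% 38. stack.push(x='south') : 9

% 39. maze.move(dir='south') : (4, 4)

% 40. maze.sense(dir='south') : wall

% 41. maze.sense(dir='east') : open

% 42. stack.push(x='east') : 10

% 43. maze.move(dir='east') : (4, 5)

% 44. maze.sense(dir='south') : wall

% 45. maze.sense(dir='north') : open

% 46. stack.push(x='north') : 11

% 47. maze.move(dir='north') : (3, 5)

% 48. maze.sense(dir='north') : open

% 49. stack.push(x='north') : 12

% 50. maze.move(dir='north') : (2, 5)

% 51. maze.sense(dir='west') : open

% 52. stack.push(x='west') : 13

% 53. maze.move(dir='west') : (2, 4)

% 54. maze.sense(dir='north') : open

% 55. stack.push(x='north') : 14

% 56. maze.move(dir='north') : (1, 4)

% 57. maze.sense(dir='west') : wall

% 58. maze.sense(dir='north') : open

% 59. stack.push(x='north') : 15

% 60. maze.move(dir='north') : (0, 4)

% 61. maze.sense(dir='west') : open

% 62. stack.push(x='west') : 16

% 63. maze.move(dir='west') : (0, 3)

% 64. maze.sense(dir='west') : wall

% 65. stack.pop() : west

% 66. maze.move(dir='east') : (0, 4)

% 67. maze.sense(dir='east') : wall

% 68. stack.pop() : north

% 69. maze.move(dir='south') : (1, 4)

% 70. maze.sense(dir='east') : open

% 71. stack.push(x='east') : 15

% 72. maze.move(dir='east') : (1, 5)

% 73. maze.sense(dir='east') : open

% 74. stack.push(x='east') : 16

% 75. maze.move(dir='east') : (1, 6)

% 76. maze.sense(dir='south') : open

% 77. stack.push(x='south') : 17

% 78. maze.move(dir='south') : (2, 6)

% 79. maze.sense(dir='south') : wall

% 80. maze.sense(dir='east') : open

% 81. stack.push(x='east') : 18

% 82. maze.move(dir='east') : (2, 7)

% 83. maze.sense(dir='south') : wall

% 84. maze.sense(dir='north') : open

% 85. stack.push(x='north') : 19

% 86. maze.move(dir='north') : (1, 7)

% 87. maze.sense(dir='north') : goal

% 88. maze.move(dir='north') : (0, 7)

Answer: (0, 7)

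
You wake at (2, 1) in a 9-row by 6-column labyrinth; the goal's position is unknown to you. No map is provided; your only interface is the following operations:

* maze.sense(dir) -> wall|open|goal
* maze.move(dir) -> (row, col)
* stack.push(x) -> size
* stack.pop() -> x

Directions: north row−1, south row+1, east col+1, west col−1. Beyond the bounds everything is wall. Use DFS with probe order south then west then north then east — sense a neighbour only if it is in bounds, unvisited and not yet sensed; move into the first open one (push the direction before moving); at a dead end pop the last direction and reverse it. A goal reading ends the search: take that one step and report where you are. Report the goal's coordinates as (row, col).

Using sense on dir=south, → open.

I run push on x=south, and observe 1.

I invoke move on dir=south, and get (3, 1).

Invoking sense on dir=south, giving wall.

Next I call sense on dir=west, and observe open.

I run push on x=west, and see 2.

I invoke move on dir=west, : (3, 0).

I run sense on dir=south, which returns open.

Then push on x=south, giving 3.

I run move on dir=south, → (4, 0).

Next I call sense on dir=south, → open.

Next I call push on x=south, → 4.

Invoking move on dir=south, yielding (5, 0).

I try sense on dir=south, — result: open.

I invoke push on x=south, yielding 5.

Now I run move on dir=south, → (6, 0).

I run sense on dir=south, : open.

I use push on x=south, — result: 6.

Calling move on dir=south, and get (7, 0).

I call sense on dir=south, : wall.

I use sense on dir=east, and see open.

Now I run push on x=east, which returns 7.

Calling move on dir=east, : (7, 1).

I run sense on dir=south, and get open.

Then push on x=south, and get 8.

I call move on dir=south, and get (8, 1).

I run sense on dir=east, and see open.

Using push on x=east, and observe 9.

Invoking move on dir=east, which returns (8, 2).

Next I call sense on dir=north, — result: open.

I try push on x=north, which returns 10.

I run move on dir=north, giving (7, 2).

I call sense on dir=north, and see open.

I invoke push on x=north, giving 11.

Then move on dir=north, and get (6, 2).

Next I call sense on dir=west, and see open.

Then push on x=west, and observe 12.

I call move on dir=west, and get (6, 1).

Then sense on dir=north, yielding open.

I try push on x=north, and get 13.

Calling move on dir=north, and see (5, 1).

I run sense on dir=east, — result: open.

Using push on x=east, yielding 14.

Now I run move on dir=east, giving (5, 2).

Next I call sense on dir=north, and get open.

I invoke push on x=north, yielding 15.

Then move on dir=north, giving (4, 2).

Invoking sense on dir=north, → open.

I use push on x=north, yielding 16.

I try move on dir=north, and see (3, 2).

I run sense on dir=north, giving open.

Now I run push on x=north, → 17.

Calling move on dir=north, : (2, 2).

I call sense on dir=north, and see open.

Now I run push on x=north, and observe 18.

I use move on dir=north, and observe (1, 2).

I invoke sense on dir=west, which returns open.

I call push on x=west, and observe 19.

I run move on dir=west, and see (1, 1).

I use sense on dir=west, — result: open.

Now I run push on x=west, yielding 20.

I run move on dir=west, and get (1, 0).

I call sense on dir=south, : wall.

I call sense on dir=north, and observe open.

Next I call push on x=north, and see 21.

I use move on dir=north, : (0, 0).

I try sense on dir=east, which returns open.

I try push on x=east, yielding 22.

Next I call move on dir=east, and observe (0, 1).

Next I call sense on dir=east, and observe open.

Now I run push on x=east, which returns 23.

I use move on dir=east, yielding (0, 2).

Then sense on dir=east, yielding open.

I use push on x=east, and observe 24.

I run move on dir=east, : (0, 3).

Now I run sense on dir=south, — result: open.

Next I call push on x=south, and observe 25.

I try move on dir=south, which returns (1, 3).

I run sense on dir=south, : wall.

Now I run sense on dir=east, and observe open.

Next I call push on x=east, which returns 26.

Calling move on dir=east, and observe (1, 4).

I use sense on dir=south, giving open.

Next I call push on x=south, and get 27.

I run move on dir=south, → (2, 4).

I call sense on dir=south, yielding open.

Now I run push on x=south, and observe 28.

I invoke move on dir=south, and get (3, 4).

Next I call sense on dir=south, and get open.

I try push on x=south, and see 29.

Using move on dir=south, — result: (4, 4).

Now I run sense on dir=south, giving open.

Next I call push on x=south, — result: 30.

I try move on dir=south, → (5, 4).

Invoking sense on dir=south, and get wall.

Invoking sense on dir=west, yielding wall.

I call sense on dir=east, yielding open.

Invoking push on x=east, : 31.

I try move on dir=east, — result: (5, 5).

Calling sense on dir=south, and see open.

Calling push on x=south, — result: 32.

I invoke move on dir=south, : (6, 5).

Then sense on dir=south, — result: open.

Now I run push on x=south, yielding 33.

I run move on dir=south, → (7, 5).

Next I call sense on dir=south, and get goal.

Now I run move on dir=south, and observe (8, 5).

Answer: (8, 5)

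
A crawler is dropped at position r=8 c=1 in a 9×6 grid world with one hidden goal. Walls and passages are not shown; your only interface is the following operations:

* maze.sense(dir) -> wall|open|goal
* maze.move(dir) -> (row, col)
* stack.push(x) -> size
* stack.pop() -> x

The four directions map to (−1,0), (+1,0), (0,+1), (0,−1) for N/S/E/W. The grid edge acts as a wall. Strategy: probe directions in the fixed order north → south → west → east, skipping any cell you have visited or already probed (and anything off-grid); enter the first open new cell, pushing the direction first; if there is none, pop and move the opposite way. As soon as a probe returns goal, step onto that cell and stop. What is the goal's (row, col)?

>> sense(dir: north)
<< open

>> push(x: north)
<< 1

>> move(dir: north)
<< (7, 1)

>> sense(dir: north)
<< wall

>> sense(dir: west)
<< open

>> push(x: west)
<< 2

>> move(dir: west)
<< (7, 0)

>> sense(dir: north)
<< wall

>> sense(dir: south)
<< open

>> push(x: south)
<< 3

>> move(dir: south)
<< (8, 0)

>> pop()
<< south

>> move(dir: north)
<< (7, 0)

>> pop()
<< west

>> move(dir: east)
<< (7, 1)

>> sense(dir: east)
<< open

>> push(x: east)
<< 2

>> move(dir: east)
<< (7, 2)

>> sense(dir: north)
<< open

>> push(x: north)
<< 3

>> move(dir: north)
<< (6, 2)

>> sense(dir: north)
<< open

>> push(x: north)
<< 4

>> move(dir: north)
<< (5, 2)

>> sense(dir: north)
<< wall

>> sense(dir: west)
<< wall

>> sense(dir: east)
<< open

>> push(x: east)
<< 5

>> move(dir: east)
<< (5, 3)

>> sense(dir: north)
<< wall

>> sense(dir: south)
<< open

>> push(x: south)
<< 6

>> move(dir: south)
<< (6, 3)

>> sense(dir: south)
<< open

>> push(x: south)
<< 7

>> move(dir: south)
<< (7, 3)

>> sense(dir: south)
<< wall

>> sense(dir: east)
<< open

>> push(x: east)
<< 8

>> move(dir: east)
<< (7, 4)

>> sense(dir: north)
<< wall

>> sense(dir: south)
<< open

>> push(x: south)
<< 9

>> move(dir: south)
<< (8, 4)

>> sense(dir: east)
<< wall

>> pop()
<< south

>> move(dir: north)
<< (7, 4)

>> sense(dir: east)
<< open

>> push(x: east)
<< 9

>> move(dir: east)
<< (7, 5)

>> sense(dir: north)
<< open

>> push(x: north)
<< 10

>> move(dir: north)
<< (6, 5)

>> sense(dir: north)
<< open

>> push(x: north)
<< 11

>> move(dir: north)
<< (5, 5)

>> sense(dir: north)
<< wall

>> sense(dir: west)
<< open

>> push(x: west)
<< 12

>> move(dir: west)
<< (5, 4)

>> sense(dir: north)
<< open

>> push(x: north)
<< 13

>> move(dir: north)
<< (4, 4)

>> sense(dir: north)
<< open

>> push(x: north)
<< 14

>> move(dir: north)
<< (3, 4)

>> sense(dir: north)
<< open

>> push(x: north)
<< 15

>> move(dir: north)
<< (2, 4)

>> sense(dir: north)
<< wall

>> sense(dir: west)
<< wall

>> sense(dir: east)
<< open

>> push(x: east)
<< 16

>> move(dir: east)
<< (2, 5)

>> sense(dir: north)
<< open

>> push(x: north)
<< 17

>> move(dir: north)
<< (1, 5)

>> sense(dir: north)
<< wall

>> pop()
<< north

>> move(dir: south)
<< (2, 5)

>> sense(dir: south)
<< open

>> push(x: south)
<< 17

>> move(dir: south)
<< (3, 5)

>> pop()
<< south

>> move(dir: north)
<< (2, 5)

>> pop()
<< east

>> move(dir: west)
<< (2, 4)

>> pop()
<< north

>> move(dir: south)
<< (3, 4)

>> sense(dir: west)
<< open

>> push(x: west)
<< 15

>> move(dir: west)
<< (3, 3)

>> sense(dir: west)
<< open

>> push(x: west)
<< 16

>> move(dir: west)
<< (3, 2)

>> sense(dir: north)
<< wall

>> sense(dir: west)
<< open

>> push(x: west)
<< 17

>> move(dir: west)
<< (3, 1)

>> sense(dir: north)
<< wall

>> sense(dir: south)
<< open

>> push(x: south)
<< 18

>> move(dir: south)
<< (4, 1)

>> sense(dir: west)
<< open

>> push(x: west)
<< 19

>> move(dir: west)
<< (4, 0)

>> sense(dir: north)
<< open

>> push(x: north)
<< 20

>> move(dir: north)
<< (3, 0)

>> sense(dir: north)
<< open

>> push(x: north)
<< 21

>> move(dir: north)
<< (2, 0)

>> sense(dir: north)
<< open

>> push(x: north)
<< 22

>> move(dir: north)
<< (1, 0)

>> sense(dir: north)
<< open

>> push(x: north)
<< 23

>> move(dir: north)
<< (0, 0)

>> sense(dir: east)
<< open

>> push(x: east)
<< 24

>> move(dir: east)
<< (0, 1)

>> sense(dir: south)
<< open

>> push(x: south)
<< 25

>> move(dir: south)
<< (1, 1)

>> sense(dir: east)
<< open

>> push(x: east)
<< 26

>> move(dir: east)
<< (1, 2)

>> sense(dir: north)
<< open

>> push(x: north)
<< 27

>> move(dir: north)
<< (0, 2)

>> sense(dir: east)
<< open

>> push(x: east)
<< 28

>> move(dir: east)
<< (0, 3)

>> sense(dir: south)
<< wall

>> sense(dir: east)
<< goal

>> move(dir: east)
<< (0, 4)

Answer: (0, 4)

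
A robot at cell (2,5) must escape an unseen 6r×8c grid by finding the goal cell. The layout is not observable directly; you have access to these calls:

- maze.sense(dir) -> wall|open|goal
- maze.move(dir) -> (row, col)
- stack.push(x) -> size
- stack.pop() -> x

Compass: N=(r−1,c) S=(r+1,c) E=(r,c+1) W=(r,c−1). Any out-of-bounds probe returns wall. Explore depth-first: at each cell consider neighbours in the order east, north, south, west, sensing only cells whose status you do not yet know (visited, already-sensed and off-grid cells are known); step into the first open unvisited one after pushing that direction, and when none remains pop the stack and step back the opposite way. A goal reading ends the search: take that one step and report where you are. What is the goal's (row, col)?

>> maze.sense(dir=east)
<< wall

>> maze.sense(dir=north)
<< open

>> stack.push(x=north)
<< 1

>> maze.move(dir=north)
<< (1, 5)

>> maze.sense(dir=east)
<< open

>> stack.push(x=east)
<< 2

>> maze.move(dir=east)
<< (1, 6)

>> maze.sense(dir=east)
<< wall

>> maze.sense(dir=north)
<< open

>> stack.push(x=north)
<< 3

>> maze.move(dir=north)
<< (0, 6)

>> maze.sense(dir=east)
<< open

>> stack.push(x=east)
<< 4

>> maze.move(dir=east)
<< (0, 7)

>> stack.pop()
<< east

>> maze.move(dir=west)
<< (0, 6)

>> maze.sense(dir=west)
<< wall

>> stack.pop()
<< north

>> maze.move(dir=south)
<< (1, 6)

>> stack.pop()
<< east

>> maze.move(dir=west)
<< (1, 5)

>> maze.sense(dir=west)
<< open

>> stack.push(x=west)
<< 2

>> maze.move(dir=west)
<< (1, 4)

>> maze.sense(dir=north)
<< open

>> stack.push(x=north)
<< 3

>> maze.move(dir=north)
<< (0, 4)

>> maze.sense(dir=west)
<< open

>> stack.push(x=west)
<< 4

>> maze.move(dir=west)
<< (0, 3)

>> maze.sense(dir=south)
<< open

>> stack.push(x=south)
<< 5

>> maze.move(dir=south)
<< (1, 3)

>> maze.sense(dir=south)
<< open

>> stack.push(x=south)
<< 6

>> maze.move(dir=south)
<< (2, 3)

>> maze.sense(dir=east)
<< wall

>> maze.sense(dir=south)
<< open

>> stack.push(x=south)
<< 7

>> maze.move(dir=south)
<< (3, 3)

>> maze.sense(dir=east)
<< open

>> stack.push(x=east)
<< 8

>> maze.move(dir=east)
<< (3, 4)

>> maze.sense(dir=east)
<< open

>> stack.push(x=east)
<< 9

>> maze.move(dir=east)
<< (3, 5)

>> maze.sense(dir=east)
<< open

>> stack.push(x=east)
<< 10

>> maze.move(dir=east)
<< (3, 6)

>> maze.sense(dir=east)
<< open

>> stack.push(x=east)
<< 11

>> maze.move(dir=east)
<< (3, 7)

>> maze.sense(dir=north)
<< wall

>> maze.sense(dir=south)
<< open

>> stack.push(x=south)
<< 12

>> maze.move(dir=south)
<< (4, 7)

>> maze.sense(dir=south)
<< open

>> stack.push(x=south)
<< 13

>> maze.move(dir=south)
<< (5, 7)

>> maze.sense(dir=west)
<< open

>> stack.push(x=west)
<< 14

>> maze.move(dir=west)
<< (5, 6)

>> maze.sense(dir=north)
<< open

>> stack.push(x=north)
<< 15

>> maze.move(dir=north)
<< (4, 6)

>> maze.sense(dir=west)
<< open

>> stack.push(x=west)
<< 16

>> maze.move(dir=west)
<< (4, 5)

>> maze.sense(dir=south)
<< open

>> stack.push(x=south)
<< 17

>> maze.move(dir=south)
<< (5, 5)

>> maze.sense(dir=west)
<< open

>> stack.push(x=west)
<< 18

>> maze.move(dir=west)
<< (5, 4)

>> maze.sense(dir=north)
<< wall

>> maze.sense(dir=west)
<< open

>> stack.push(x=west)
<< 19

>> maze.move(dir=west)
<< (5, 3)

>> maze.sense(dir=north)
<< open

>> stack.push(x=north)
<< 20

>> maze.move(dir=north)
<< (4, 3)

>> maze.sense(dir=west)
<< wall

>> stack.pop()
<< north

>> maze.move(dir=south)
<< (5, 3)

>> maze.sense(dir=west)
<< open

>> stack.push(x=west)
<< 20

>> maze.move(dir=west)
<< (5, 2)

>> maze.sense(dir=west)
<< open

>> stack.push(x=west)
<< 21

>> maze.move(dir=west)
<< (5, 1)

>> maze.sense(dir=north)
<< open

>> stack.push(x=north)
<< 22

>> maze.move(dir=north)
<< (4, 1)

>> maze.sense(dir=north)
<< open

>> stack.push(x=north)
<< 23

>> maze.move(dir=north)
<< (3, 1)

>> maze.sense(dir=east)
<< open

>> stack.push(x=east)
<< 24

>> maze.move(dir=east)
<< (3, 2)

>> maze.sense(dir=north)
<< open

>> stack.push(x=north)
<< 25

>> maze.move(dir=north)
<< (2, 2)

>> maze.sense(dir=north)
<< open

>> stack.push(x=north)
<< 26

>> maze.move(dir=north)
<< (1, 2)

>> maze.sense(dir=north)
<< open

>> stack.push(x=north)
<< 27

>> maze.move(dir=north)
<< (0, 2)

>> maze.sense(dir=west)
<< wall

>> stack.pop()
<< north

>> maze.move(dir=south)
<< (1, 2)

>> maze.sense(dir=west)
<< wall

>> stack.pop()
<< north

>> maze.move(dir=south)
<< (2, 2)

>> maze.sense(dir=west)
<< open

>> stack.push(x=west)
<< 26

>> maze.move(dir=west)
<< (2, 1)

>> maze.sense(dir=west)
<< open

>> stack.push(x=west)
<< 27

>> maze.move(dir=west)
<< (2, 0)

>> maze.sense(dir=north)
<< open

>> stack.push(x=north)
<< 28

>> maze.move(dir=north)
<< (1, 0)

>> maze.sense(dir=north)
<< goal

>> maze.move(dir=north)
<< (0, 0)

Answer: (0, 0)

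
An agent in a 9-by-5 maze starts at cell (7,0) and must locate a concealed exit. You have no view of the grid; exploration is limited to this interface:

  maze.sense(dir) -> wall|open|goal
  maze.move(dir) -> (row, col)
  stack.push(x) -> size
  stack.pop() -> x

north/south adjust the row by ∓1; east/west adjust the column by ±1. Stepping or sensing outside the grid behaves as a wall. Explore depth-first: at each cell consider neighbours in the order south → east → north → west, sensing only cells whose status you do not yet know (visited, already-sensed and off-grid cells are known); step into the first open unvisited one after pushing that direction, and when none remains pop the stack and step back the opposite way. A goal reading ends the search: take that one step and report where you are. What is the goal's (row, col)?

→ maze.sense(dir: south)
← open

→ stack.push(x: south)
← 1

→ maze.move(dir: south)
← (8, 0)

→ maze.sense(dir: east)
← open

→ stack.push(x: east)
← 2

→ maze.move(dir: east)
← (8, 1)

→ maze.sense(dir: east)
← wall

→ maze.sense(dir: north)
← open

→ stack.push(x: north)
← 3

→ maze.move(dir: north)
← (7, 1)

→ maze.sense(dir: east)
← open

→ stack.push(x: east)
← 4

→ maze.move(dir: east)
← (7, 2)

→ maze.sense(dir: east)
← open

→ stack.push(x: east)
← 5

→ maze.move(dir: east)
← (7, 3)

→ maze.sense(dir: south)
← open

→ stack.push(x: south)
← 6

→ maze.move(dir: south)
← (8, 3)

→ maze.sense(dir: east)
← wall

→ stack.pop()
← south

→ maze.move(dir: north)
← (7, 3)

→ maze.sense(dir: east)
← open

→ stack.push(x: east)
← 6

→ maze.move(dir: east)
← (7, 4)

→ maze.sense(dir: north)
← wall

→ stack.pop()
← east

→ maze.move(dir: west)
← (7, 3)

→ maze.sense(dir: north)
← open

→ stack.push(x: north)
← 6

→ maze.move(dir: north)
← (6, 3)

→ maze.sense(dir: north)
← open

→ stack.push(x: north)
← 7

→ maze.move(dir: north)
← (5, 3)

→ maze.sense(dir: east)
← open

→ stack.push(x: east)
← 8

→ maze.move(dir: east)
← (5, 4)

→ maze.sense(dir: north)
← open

→ stack.push(x: north)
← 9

→ maze.move(dir: north)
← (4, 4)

→ maze.sense(dir: north)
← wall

→ maze.sense(dir: west)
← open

→ stack.push(x: west)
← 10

→ maze.move(dir: west)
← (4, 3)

→ maze.sense(dir: north)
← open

→ stack.push(x: north)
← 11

→ maze.move(dir: north)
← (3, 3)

→ maze.sense(dir: north)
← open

→ stack.push(x: north)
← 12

→ maze.move(dir: north)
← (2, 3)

→ maze.sense(dir: east)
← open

→ stack.push(x: east)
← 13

→ maze.move(dir: east)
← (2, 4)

→ maze.sense(dir: north)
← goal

→ maze.move(dir: north)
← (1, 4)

Answer: (1, 4)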